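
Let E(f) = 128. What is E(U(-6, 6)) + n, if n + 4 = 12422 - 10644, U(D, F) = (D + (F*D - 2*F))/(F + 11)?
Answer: 1902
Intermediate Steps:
U(D, F) = (D - 2*F + D*F)/(11 + F) (U(D, F) = (D + (D*F - 2*F))/(11 + F) = (D + (-2*F + D*F))/(11 + F) = (D - 2*F + D*F)/(11 + F))
n = 1774 (n = -4 + (12422 - 10644) = -4 + 1778 = 1774)
E(U(-6, 6)) + n = 128 + 1774 = 1902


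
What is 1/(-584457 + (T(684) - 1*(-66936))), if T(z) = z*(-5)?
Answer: -1/520941 ≈ -1.9196e-6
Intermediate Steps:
T(z) = -5*z
1/(-584457 + (T(684) - 1*(-66936))) = 1/(-584457 + (-5*684 - 1*(-66936))) = 1/(-584457 + (-3420 + 66936)) = 1/(-584457 + 63516) = 1/(-520941) = -1/520941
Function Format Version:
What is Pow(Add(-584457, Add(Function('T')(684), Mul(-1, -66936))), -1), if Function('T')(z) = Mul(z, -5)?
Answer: Rational(-1, 520941) ≈ -1.9196e-6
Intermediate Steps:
Function('T')(z) = Mul(-5, z)
Pow(Add(-584457, Add(Function('T')(684), Mul(-1, -66936))), -1) = Pow(Add(-584457, Add(Mul(-5, 684), Mul(-1, -66936))), -1) = Pow(Add(-584457, Add(-3420, 66936)), -1) = Pow(Add(-584457, 63516), -1) = Pow(-520941, -1) = Rational(-1, 520941)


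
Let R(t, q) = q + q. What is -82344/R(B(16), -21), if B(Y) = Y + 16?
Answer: 13724/7 ≈ 1960.6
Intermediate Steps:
B(Y) = 16 + Y
R(t, q) = 2*q
-82344/R(B(16), -21) = -82344/(2*(-21)) = -82344/(-42) = -82344*(-1/42) = 13724/7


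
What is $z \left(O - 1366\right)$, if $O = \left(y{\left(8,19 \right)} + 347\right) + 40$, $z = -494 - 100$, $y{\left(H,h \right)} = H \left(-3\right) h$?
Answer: $852390$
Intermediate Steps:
$y{\left(H,h \right)} = - 3 H h$
$z = -594$ ($z = -494 - 100 = -594$)
$O = -69$ ($O = \left(\left(-3\right) 8 \cdot 19 + 347\right) + 40 = \left(-456 + 347\right) + 40 = -109 + 40 = -69$)
$z \left(O - 1366\right) = - 594 \left(-69 - 1366\right) = \left(-594\right) \left(-1435\right) = 852390$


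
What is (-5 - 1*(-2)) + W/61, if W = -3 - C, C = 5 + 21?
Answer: -212/61 ≈ -3.4754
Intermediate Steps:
C = 26
W = -29 (W = -3 - 1*26 = -3 - 26 = -29)
(-5 - 1*(-2)) + W/61 = (-5 - 1*(-2)) - 29/61 = (-5 + 2) - 29*1/61 = -3 - 29/61 = -212/61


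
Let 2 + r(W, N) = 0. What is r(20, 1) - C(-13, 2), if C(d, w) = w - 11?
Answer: 7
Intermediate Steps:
C(d, w) = -11 + w
r(W, N) = -2 (r(W, N) = -2 + 0 = -2)
r(20, 1) - C(-13, 2) = -2 - (-11 + 2) = -2 - 1*(-9) = -2 + 9 = 7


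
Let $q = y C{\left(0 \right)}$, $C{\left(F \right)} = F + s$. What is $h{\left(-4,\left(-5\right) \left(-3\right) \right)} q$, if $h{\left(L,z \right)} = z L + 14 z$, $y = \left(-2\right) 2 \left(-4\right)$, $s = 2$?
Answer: $4800$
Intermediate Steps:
$C{\left(F \right)} = 2 + F$ ($C{\left(F \right)} = F + 2 = 2 + F$)
$y = 16$ ($y = \left(-4\right) \left(-4\right) = 16$)
$h{\left(L,z \right)} = 14 z + L z$ ($h{\left(L,z \right)} = L z + 14 z = 14 z + L z$)
$q = 32$ ($q = 16 \left(2 + 0\right) = 16 \cdot 2 = 32$)
$h{\left(-4,\left(-5\right) \left(-3\right) \right)} q = \left(-5\right) \left(-3\right) \left(14 - 4\right) 32 = 15 \cdot 10 \cdot 32 = 150 \cdot 32 = 4800$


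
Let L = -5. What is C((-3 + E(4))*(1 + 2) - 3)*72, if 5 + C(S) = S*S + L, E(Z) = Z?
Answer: -720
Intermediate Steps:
C(S) = -10 + S² (C(S) = -5 + (S*S - 5) = -5 + (S² - 5) = -5 + (-5 + S²) = -10 + S²)
C((-3 + E(4))*(1 + 2) - 3)*72 = (-10 + ((-3 + 4)*(1 + 2) - 3)²)*72 = (-10 + (1*3 - 3)²)*72 = (-10 + (3 - 3)²)*72 = (-10 + 0²)*72 = (-10 + 0)*72 = -10*72 = -720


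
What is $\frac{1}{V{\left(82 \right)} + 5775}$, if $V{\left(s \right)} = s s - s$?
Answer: $\frac{1}{12417} \approx 8.0535 \cdot 10^{-5}$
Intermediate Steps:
$V{\left(s \right)} = s^{2} - s$
$\frac{1}{V{\left(82 \right)} + 5775} = \frac{1}{82 \left(-1 + 82\right) + 5775} = \frac{1}{82 \cdot 81 + 5775} = \frac{1}{6642 + 5775} = \frac{1}{12417}$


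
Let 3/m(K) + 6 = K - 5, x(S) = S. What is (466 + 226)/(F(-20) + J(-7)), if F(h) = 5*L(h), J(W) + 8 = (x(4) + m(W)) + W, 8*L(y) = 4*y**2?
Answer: 4152/5933 ≈ 0.69981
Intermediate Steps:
m(K) = 3/(-11 + K) (m(K) = 3/(-6 + (K - 5)) = 3/(-6 + (-5 + K)) = 3/(-11 + K))
L(y) = y**2/2 (L(y) = (4*y**2)/8 = y**2/2)
J(W) = -4 + W + 3/(-11 + W) (J(W) = -8 + ((4 + 3/(-11 + W)) + W) = -8 + (4 + W + 3/(-11 + W)) = -4 + W + 3/(-11 + W))
F(h) = 5*h**2/2 (F(h) = 5*(h**2/2) = 5*h**2/2)
(466 + 226)/(F(-20) + J(-7)) = (466 + 226)/((5/2)*(-20)**2 + (3 + (-11 - 7)*(-4 - 7))/(-11 - 7)) = 692/((5/2)*400 + (3 - 18*(-11))/(-18)) = 692/(1000 - (3 + 198)/18) = 692/(1000 - 1/18*201) = 692/(1000 - 67/6) = 692/(5933/6) = 692*(6/5933) = 4152/5933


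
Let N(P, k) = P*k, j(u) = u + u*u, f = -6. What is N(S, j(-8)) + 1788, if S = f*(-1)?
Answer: 2124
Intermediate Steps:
j(u) = u + u²
S = 6 (S = -6*(-1) = 6)
N(S, j(-8)) + 1788 = 6*(-8*(1 - 8)) + 1788 = 6*(-8*(-7)) + 1788 = 6*56 + 1788 = 336 + 1788 = 2124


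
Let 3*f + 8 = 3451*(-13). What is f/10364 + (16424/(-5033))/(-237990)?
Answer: -8957689636927/6207018617940 ≈ -1.4432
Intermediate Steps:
f = -14957 (f = -8/3 + (3451*(-13))/3 = -8/3 + (⅓)*(-44863) = -8/3 - 44863/3 = -14957)
f/10364 + (16424/(-5033))/(-237990) = -14957/10364 + (16424/(-5033))/(-237990) = -14957*1/10364 + (16424*(-1/5033))*(-1/237990) = -14957/10364 - 16424/5033*(-1/237990) = -14957/10364 + 8212/598901835 = -8957689636927/6207018617940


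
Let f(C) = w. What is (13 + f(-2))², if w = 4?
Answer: 289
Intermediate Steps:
f(C) = 4
(13 + f(-2))² = (13 + 4)² = 17² = 289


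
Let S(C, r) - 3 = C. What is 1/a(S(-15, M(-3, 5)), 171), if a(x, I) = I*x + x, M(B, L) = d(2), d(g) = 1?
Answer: -1/2064 ≈ -0.00048450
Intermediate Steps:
M(B, L) = 1
S(C, r) = 3 + C
a(x, I) = x + I*x
1/a(S(-15, M(-3, 5)), 171) = 1/((3 - 15)*(1 + 171)) = 1/(-12*172) = 1/(-2064) = -1/2064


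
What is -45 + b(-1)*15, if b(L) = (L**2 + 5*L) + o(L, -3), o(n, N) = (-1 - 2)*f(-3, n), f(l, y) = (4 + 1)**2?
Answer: -1230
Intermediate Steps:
f(l, y) = 25 (f(l, y) = 5**2 = 25)
o(n, N) = -75 (o(n, N) = (-1 - 2)*25 = -3*25 = -75)
b(L) = -75 + L**2 + 5*L (b(L) = (L**2 + 5*L) - 75 = -75 + L**2 + 5*L)
-45 + b(-1)*15 = -45 + (-75 + (-1)**2 + 5*(-1))*15 = -45 + (-75 + 1 - 5)*15 = -45 - 79*15 = -45 - 1185 = -1230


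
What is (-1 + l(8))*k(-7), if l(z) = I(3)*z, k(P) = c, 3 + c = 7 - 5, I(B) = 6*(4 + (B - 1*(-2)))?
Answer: -431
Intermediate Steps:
I(B) = 36 + 6*B (I(B) = 6*(4 + (B + 2)) = 6*(4 + (2 + B)) = 6*(6 + B) = 36 + 6*B)
c = -1 (c = -3 + (7 - 5) = -3 + 2 = -1)
k(P) = -1
l(z) = 54*z (l(z) = (36 + 6*3)*z = (36 + 18)*z = 54*z)
(-1 + l(8))*k(-7) = (-1 + 54*8)*(-1) = (-1 + 432)*(-1) = 431*(-1) = -431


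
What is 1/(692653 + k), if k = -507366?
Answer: 1/185287 ≈ 5.3970e-6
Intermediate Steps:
1/(692653 + k) = 1/(692653 - 507366) = 1/185287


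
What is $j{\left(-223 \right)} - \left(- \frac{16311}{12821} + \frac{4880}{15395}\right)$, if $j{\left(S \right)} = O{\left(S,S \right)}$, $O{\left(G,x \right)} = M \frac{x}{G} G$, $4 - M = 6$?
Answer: $\frac{17643941387}{39475859} \approx 446.96$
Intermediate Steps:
$M = -2$ ($M = 4 - 6 = -2$)
$O{\left(G,x \right)} = - 2 x$ ($O{\left(G,x \right)} = - 2 \frac{x}{G} G = - \frac{2 x}{G} G = - 2 x$)
$j{\left(S \right)} = - 2 S$
$j{\left(-223 \right)} - \left(- \frac{16311}{12821} + \frac{4880}{15395}\right) = \left(-2\right) \left(-223\right) - \left(- \frac{16311}{12821} + \frac{4880}{15395}\right) = 446 - \left(\left(-16311\right) \frac{1}{12821} + 4880 \cdot \frac{1}{15395}\right) = 446 - \left(- \frac{16311}{12821} + \frac{976}{3079}\right) = 446 - - \frac{37708273}{39475859} = 446 + \frac{37708273}{39475859} = \frac{17643941387}{39475859}$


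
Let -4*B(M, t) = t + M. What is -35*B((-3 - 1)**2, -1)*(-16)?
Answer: -2100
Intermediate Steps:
B(M, t) = -M/4 - t/4 (B(M, t) = -(t + M)/4 = -(M + t)/4 = -M/4 - t/4)
-35*B((-3 - 1)**2, -1)*(-16) = -35*(-(-3 - 1)**2/4 - 1/4*(-1))*(-16) = -35*(-1/4*(-4)**2 + 1/4)*(-16) = -35*(-1/4*16 + 1/4)*(-16) = -35*(-4 + 1/4)*(-16) = -35*(-15/4)*(-16) = (525/4)*(-16) = -2100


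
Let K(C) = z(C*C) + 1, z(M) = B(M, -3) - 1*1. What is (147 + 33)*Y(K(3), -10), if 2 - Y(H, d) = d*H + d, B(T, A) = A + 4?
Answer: 3960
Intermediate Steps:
B(T, A) = 4 + A
z(M) = 0 (z(M) = (4 - 3) - 1*1 = 1 - 1 = 0)
K(C) = 1 (K(C) = 0 + 1 = 1)
Y(H, d) = 2 - d - H*d (Y(H, d) = 2 - (d*H + d) = 2 - (H*d + d) = 2 - (d + H*d) = 2 + (-d - H*d) = 2 - d - H*d)
(147 + 33)*Y(K(3), -10) = (147 + 33)*(2 - 1*(-10) - 1*1*(-10)) = 180*(2 + 10 + 10) = 180*22 = 3960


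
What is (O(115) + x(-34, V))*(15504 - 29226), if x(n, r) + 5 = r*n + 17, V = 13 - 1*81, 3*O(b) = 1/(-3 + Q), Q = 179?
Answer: -2806315951/88 ≈ -3.1890e+7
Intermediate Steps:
O(b) = 1/528 (O(b) = 1/(3*(-3 + 179)) = (⅓)/176 = (⅓)*(1/176) = 1/528)
V = -68 (V = 13 - 81 = -68)
x(n, r) = 12 + n*r (x(n, r) = -5 + (r*n + 17) = -5 + (n*r + 17) = -5 + (17 + n*r) = 12 + n*r)
(O(115) + x(-34, V))*(15504 - 29226) = (1/528 + (12 - 34*(-68)))*(15504 - 29226) = (1/528 + (12 + 2312))*(-13722) = (1/528 + 2324)*(-13722) = (1227073/528)*(-13722) = -2806315951/88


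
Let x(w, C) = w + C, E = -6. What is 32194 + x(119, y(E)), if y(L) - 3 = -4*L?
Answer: 32340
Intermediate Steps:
y(L) = 3 - 4*L
x(w, C) = C + w
32194 + x(119, y(E)) = 32194 + ((3 - 4*(-6)) + 119) = 32194 + ((3 + 24) + 119) = 32194 + (27 + 119) = 32194 + 146 = 32340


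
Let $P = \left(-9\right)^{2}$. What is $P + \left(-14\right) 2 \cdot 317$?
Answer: $-8795$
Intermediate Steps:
$P = 81$
$P + \left(-14\right) 2 \cdot 317 = 81 + \left(-14\right) 2 \cdot 317 = 81 - 8876 = -8795$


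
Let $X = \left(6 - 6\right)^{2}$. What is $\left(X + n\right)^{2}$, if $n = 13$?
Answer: $169$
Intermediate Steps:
$X = 0$ ($X = \left(6 - 6\right)^{2} = 0^{2} = 0$)
$\left(X + n\right)^{2} = \left(0 + 13\right)^{2} = 13^{2} = 169$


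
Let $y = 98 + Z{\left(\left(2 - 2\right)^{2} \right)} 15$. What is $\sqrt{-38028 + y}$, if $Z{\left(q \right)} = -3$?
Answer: $35 i \sqrt{31} \approx 194.87 i$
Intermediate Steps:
$y = 53$ ($y = 98 - 45 = 53$)
$\sqrt{-38028 + y} = \sqrt{-38028 + 53} = \sqrt{-37975} = 35 i \sqrt{31}$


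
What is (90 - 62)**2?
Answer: 784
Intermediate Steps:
(90 - 62)**2 = 28**2 = 784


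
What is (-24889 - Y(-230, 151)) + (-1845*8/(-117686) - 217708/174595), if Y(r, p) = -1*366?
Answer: -251953309865699/10273693585 ≈ -24524.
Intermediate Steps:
Y(r, p) = -366
(-24889 - Y(-230, 151)) + (-1845*8/(-117686) - 217708/174595) = (-24889 - 1*(-366)) + (-1845*8/(-117686) - 217708/174595) = (-24889 + 366) + (-14760*(-1/117686) - 217708*1/174595) = -24523 + (7380/58843 - 217708/174595) = -24523 - 11522080744/10273693585 = -251953309865699/10273693585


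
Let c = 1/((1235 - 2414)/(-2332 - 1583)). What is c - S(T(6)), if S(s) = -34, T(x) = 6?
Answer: 4889/131 ≈ 37.321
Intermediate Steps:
c = 435/131 (c = 1/(-1179/(-3915)) = 1/(-1179*(-1/3915)) = 1/(131/435) = 435/131 ≈ 3.3206)
c - S(T(6)) = 435/131 - 1*(-34) = 435/131 + 34 = 4889/131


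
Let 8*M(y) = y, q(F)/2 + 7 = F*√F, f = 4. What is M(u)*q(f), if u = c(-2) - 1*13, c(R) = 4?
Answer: -9/4 ≈ -2.2500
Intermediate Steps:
q(F) = -14 + 2*F^(3/2) (q(F) = -14 + 2*(F*√F) = -14 + 2*F^(3/2))
u = -9 (u = 4 - 1*13 = 4 - 13 = -9)
M(y) = y/8
M(u)*q(f) = ((⅛)*(-9))*(-14 + 2*4^(3/2)) = -9*(-14 + 2*8)/8 = -9*(-14 + 16)/8 = -9/8*2 = -9/4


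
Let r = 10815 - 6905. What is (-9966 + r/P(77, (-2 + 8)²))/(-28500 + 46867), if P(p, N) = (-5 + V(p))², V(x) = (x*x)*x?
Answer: -1038545971066717/1914005002068864 ≈ -0.54260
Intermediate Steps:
r = 3910
V(x) = x³ (V(x) = x²*x = x³)
P(p, N) = (-5 + p³)²
(-9966 + r/P(77, (-2 + 8)²))/(-28500 + 46867) = (-9966 + 3910/((-5 + 77³)²))/(-28500 + 46867) = (-9966 + 3910/((-5 + 456533)²))/18367 = (-9966 + 3910/(456528²))*(1/18367) = (-9966 + 3910/208417814784)*(1/18367) = (-9966 + 3910*(1/208417814784))*(1/18367) = (-9966 + 1955/104208907392)*(1/18367) = -1038545971066717/104208907392*1/18367 = -1038545971066717/1914005002068864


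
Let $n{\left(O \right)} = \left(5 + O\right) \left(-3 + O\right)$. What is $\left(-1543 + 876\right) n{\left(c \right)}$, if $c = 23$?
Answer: $-373520$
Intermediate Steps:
$n{\left(O \right)} = \left(-3 + O\right) \left(5 + O\right)$
$\left(-1543 + 876\right) n{\left(c \right)} = \left(-1543 + 876\right) \left(-15 + 23^{2} + 2 \cdot 23\right) = - 667 \left(-15 + 529 + 46\right) = \left(-667\right) 560 = -373520$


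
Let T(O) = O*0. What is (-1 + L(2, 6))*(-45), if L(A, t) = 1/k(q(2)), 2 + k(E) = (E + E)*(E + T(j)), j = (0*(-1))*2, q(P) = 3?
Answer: 675/16 ≈ 42.188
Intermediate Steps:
j = 0 (j = 0*2 = 0)
T(O) = 0
k(E) = -2 + 2*E² (k(E) = -2 + (E + E)*(E + 0) = -2 + (2*E)*E = -2 + 2*E²)
L(A, t) = 1/16 (L(A, t) = 1/(-2 + 2*3²) = 1/(-2 + 2*9) = 1/(-2 + 18) = 1/16)
(-1 + L(2, 6))*(-45) = (-1 + 1/16)*(-45) = -15/16*(-45) = 675/16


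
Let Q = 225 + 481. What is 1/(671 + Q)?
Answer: 1/1377 ≈ 0.00072622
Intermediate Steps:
Q = 706
1/(671 + Q) = 1/(671 + 706) = 1/1377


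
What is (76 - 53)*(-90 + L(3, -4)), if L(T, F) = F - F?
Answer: -2070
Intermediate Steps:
L(T, F) = 0
(76 - 53)*(-90 + L(3, -4)) = (76 - 53)*(-90 + 0) = 23*(-90) = -2070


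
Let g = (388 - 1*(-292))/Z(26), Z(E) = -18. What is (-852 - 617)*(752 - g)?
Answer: -10441652/9 ≈ -1.1602e+6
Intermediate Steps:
g = -340/9 (g = (388 - 1*(-292))/(-18) = (388 + 292)*(-1/18) = 680*(-1/18) = -340/9 ≈ -37.778)
(-852 - 617)*(752 - g) = (-852 - 617)*(752 - 1*(-340/9)) = -1469*(752 + 340/9) = -1469*7108/9 = -10441652/9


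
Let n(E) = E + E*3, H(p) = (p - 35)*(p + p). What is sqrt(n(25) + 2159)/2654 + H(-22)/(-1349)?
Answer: -132/71 + 3*sqrt(251)/2654 ≈ -1.8412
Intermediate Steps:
H(p) = 2*p*(-35 + p) (H(p) = (-35 + p)*(2*p) = 2*p*(-35 + p))
n(E) = 4*E (n(E) = E + 3*E = 4*E)
sqrt(n(25) + 2159)/2654 + H(-22)/(-1349) = sqrt(4*25 + 2159)/2654 + (2*(-22)*(-35 - 22))/(-1349) = sqrt(100 + 2159)*(1/2654) + (2*(-22)*(-57))*(-1/1349) = sqrt(2259)*(1/2654) + 2508*(-1/1349) = (3*sqrt(251))*(1/2654) - 132/71 = 3*sqrt(251)/2654 - 132/71 = -132/71 + 3*sqrt(251)/2654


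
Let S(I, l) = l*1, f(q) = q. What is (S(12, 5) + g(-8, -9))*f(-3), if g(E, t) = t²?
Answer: -258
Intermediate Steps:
S(I, l) = l
(S(12, 5) + g(-8, -9))*f(-3) = (5 + (-9)²)*(-3) = (5 + 81)*(-3) = 86*(-3) = -258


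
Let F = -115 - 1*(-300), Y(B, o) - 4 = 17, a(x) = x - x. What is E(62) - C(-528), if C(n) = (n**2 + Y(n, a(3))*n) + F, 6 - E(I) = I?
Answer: -267937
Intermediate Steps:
a(x) = 0
Y(B, o) = 21 (Y(B, o) = 4 + 17 = 21)
E(I) = 6 - I
F = 185 (F = -115 + 300 = 185)
C(n) = 185 + n**2 + 21*n (C(n) = (n**2 + 21*n) + 185 = 185 + n**2 + 21*n)
E(62) - C(-528) = (6 - 1*62) - (185 + (-528)**2 + 21*(-528)) = (6 - 62) - (185 + 278784 - 11088) = -56 - 1*267881 = -56 - 267881 = -267937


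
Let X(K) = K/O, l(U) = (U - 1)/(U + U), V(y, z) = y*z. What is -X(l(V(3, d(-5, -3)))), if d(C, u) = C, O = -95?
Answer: 8/1425 ≈ 0.0056140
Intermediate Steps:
l(U) = (-1 + U)/(2*U) (l(U) = (-1 + U)/((2*U)) = (-1 + U)*(1/(2*U)) = (-1 + U)/(2*U))
X(K) = -K/95 (X(K) = K/(-95) = K*(-1/95) = -K/95)
-X(l(V(3, d(-5, -3)))) = -(-1)*(-1 + 3*(-5))/(2*((3*(-5))))/95 = -(-1)*(½)*(-1 - 15)/(-15)/95 = -(-1)*(½)*(-1/15)*(-16)/95 = -(-1)*8/(95*15) = -1*(-8/1425) = 8/1425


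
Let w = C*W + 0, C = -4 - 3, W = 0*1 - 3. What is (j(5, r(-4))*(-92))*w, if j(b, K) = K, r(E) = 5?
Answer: -9660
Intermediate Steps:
W = -3 (W = 0 - 3 = -3)
C = -7
w = 21 (w = -7*(-3) + 0 = 21 + 0 = 21)
(j(5, r(-4))*(-92))*w = (5*(-92))*21 = -460*21 = -9660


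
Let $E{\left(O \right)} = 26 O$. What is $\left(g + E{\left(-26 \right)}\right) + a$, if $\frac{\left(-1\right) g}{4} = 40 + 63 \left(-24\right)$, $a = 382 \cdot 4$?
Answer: $6740$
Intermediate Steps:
$a = 1528$
$g = 5888$ ($g = - 4 \left(40 + 63 \left(-24\right)\right) = - 4 \left(40 - 1512\right) = \left(-4\right) \left(-1472\right) = 5888$)
$\left(g + E{\left(-26 \right)}\right) + a = \left(5888 + 26 \left(-26\right)\right) + 1528 = \left(5888 - 676\right) + 1528 = 5212 + 1528 = 6740$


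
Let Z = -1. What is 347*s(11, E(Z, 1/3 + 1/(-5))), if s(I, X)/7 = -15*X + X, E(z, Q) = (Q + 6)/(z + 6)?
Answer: -3128552/75 ≈ -41714.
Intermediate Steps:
E(z, Q) = (6 + Q)/(6 + z)
s(I, X) = -98*X (s(I, X) = 7*(-15*X + X) = 7*(-14*X) = -98*X)
347*s(11, E(Z, 1/3 + 1/(-5))) = 347*(-98*(6 + (1/3 + 1/(-5)))/(6 - 1)) = 347*(-98*(6 + (1*(⅓) + 1*(-⅕)))/5) = 347*(-98*(6 + (⅓ - ⅕))/5) = 347*(-98*(6 + 2/15)/5) = 347*(-98*92/(5*15)) = 347*(-98*92/75) = 347*(-9016/75) = -3128552/75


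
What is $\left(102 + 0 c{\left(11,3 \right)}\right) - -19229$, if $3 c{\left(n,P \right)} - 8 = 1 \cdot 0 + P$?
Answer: $19331$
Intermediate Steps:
$c{\left(n,P \right)} = \frac{8}{3} + \frac{P}{3}$ ($c{\left(n,P \right)} = \frac{8}{3} + \frac{1 \cdot 0 + P}{3} = \frac{8}{3} + \frac{0 + P}{3} = \frac{8}{3} + \frac{P}{3}$)
$\left(102 + 0 c{\left(11,3 \right)}\right) - -19229 = \left(102 + 0 \left(\frac{8}{3} + \frac{1}{3} \cdot 3\right)\right) - -19229 = \left(102 + 0 \left(\frac{8}{3} + 1\right)\right) + 19229 = \left(102 + 0 \cdot \frac{11}{3}\right) + 19229 = \left(102 + 0\right) + 19229 = 102 + 19229 = 19331$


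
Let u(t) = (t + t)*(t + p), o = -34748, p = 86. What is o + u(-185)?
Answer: 1882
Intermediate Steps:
u(t) = 2*t*(86 + t) (u(t) = (t + t)*(t + 86) = (2*t)*(86 + t) = 2*t*(86 + t))
o + u(-185) = -34748 + 2*(-185)*(86 - 185) = -34748 + 2*(-185)*(-99) = -34748 + 36630 = 1882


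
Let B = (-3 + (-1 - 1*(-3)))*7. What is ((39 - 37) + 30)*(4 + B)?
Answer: -96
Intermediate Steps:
B = -7 (B = (-3 + (-1 + 3))*7 = (-3 + 2)*7 = -1*7 = -7)
((39 - 37) + 30)*(4 + B) = ((39 - 37) + 30)*(4 - 7) = (2 + 30)*(-3) = 32*(-3) = -96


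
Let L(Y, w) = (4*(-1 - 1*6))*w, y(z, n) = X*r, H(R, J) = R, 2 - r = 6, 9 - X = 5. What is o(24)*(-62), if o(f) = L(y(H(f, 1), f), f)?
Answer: 41664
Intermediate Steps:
X = 4 (X = 9 - 1*5 = 9 - 5 = 4)
r = -4 (r = 2 - 1*6 = 2 - 6 = -4)
y(z, n) = -16 (y(z, n) = 4*(-4) = -16)
L(Y, w) = -28*w (L(Y, w) = (4*(-1 - 6))*w = (4*(-7))*w = -28*w)
o(f) = -28*f
o(24)*(-62) = -28*24*(-62) = -672*(-62) = 41664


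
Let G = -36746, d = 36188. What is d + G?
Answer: -558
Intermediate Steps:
d + G = 36188 - 36746 = -558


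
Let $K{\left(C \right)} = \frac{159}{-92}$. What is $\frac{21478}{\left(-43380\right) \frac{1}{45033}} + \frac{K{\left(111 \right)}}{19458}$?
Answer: $- \frac{5343991216391}{239679320} \approx -22296.0$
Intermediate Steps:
$K{\left(C \right)} = - \frac{159}{92}$ ($K{\left(C \right)} = 159 \left(- \frac{1}{92}\right) = - \frac{159}{92}$)
$\frac{21478}{\left(-43380\right) \frac{1}{45033}} + \frac{K{\left(111 \right)}}{19458} = \frac{21478}{\left(-43380\right) \frac{1}{45033}} - \frac{159}{92 \cdot 19458} = \frac{21478}{\left(-43380\right) \frac{1}{45033}} - \frac{53}{596712} = \frac{21478}{- \frac{14460}{15011}} - \frac{53}{596712} = 21478 \left(- \frac{15011}{14460}\right) - \frac{53}{596712} = - \frac{161203129}{7230} - \frac{53}{596712} = - \frac{5343991216391}{239679320}$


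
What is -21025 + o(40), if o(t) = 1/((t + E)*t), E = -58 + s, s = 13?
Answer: -4205001/200 ≈ -21025.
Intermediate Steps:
E = -45 (E = -58 + 13 = -45)
o(t) = 1/(t*(-45 + t)) (o(t) = 1/((t - 45)*t) = 1/((-45 + t)*t) = 1/(t*(-45 + t)))
-21025 + o(40) = -21025 + 1/(40*(-45 + 40)) = -21025 + (1/40)/(-5) = -21025 + (1/40)*(-1/5) = -21025 - 1/200 = -4205001/200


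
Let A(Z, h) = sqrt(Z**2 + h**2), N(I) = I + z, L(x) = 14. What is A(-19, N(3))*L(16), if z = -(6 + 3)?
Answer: 14*sqrt(397) ≈ 278.95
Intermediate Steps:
z = -9 (z = -1*9 = -9)
N(I) = -9 + I (N(I) = I - 9 = -9 + I)
A(-19, N(3))*L(16) = sqrt((-19)**2 + (-9 + 3)**2)*14 = sqrt(361 + (-6)**2)*14 = sqrt(361 + 36)*14 = sqrt(397)*14 = 14*sqrt(397)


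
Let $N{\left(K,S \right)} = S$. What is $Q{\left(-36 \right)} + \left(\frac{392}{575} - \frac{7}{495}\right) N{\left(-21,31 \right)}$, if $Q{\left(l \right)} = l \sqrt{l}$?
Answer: $\frac{1178093}{56925} - 216 i \approx 20.696 - 216.0 i$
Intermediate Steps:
$Q{\left(l \right)} = l^{\frac{3}{2}}$
$Q{\left(-36 \right)} + \left(\frac{392}{575} - \frac{7}{495}\right) N{\left(-21,31 \right)} = \left(-36\right)^{\frac{3}{2}} + \left(\frac{392}{575} - \frac{7}{495}\right) 31 = - 216 i + \left(392 \cdot \frac{1}{575} - \frac{7}{495}\right) 31 = - 216 i + \left(\frac{392}{575} - \frac{7}{495}\right) 31 = - 216 i + \frac{38003}{56925} \cdot 31 = - 216 i + \frac{1178093}{56925} = \frac{1178093}{56925} - 216 i$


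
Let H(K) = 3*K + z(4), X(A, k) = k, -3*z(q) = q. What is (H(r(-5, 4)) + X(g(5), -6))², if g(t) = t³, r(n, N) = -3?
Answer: 2401/9 ≈ 266.78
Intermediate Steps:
z(q) = -q/3
H(K) = -4/3 + 3*K (H(K) = 3*K - ⅓*4 = 3*K - 4/3 = -4/3 + 3*K)
(H(r(-5, 4)) + X(g(5), -6))² = ((-4/3 + 3*(-3)) - 6)² = ((-4/3 - 9) - 6)² = (-31/3 - 6)² = (-49/3)² = 2401/9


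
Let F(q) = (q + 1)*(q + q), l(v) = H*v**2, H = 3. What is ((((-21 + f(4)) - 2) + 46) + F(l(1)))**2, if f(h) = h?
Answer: 2601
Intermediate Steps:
l(v) = 3*v**2
F(q) = 2*q*(1 + q) (F(q) = (1 + q)*(2*q) = 2*q*(1 + q))
((((-21 + f(4)) - 2) + 46) + F(l(1)))**2 = ((((-21 + 4) - 2) + 46) + 2*(3*1**2)*(1 + 3*1**2))**2 = (((-17 - 2) + 46) + 2*(3*1)*(1 + 3*1))**2 = ((-19 + 46) + 2*3*(1 + 3))**2 = (27 + 2*3*4)**2 = (27 + 24)**2 = 51**2 = 2601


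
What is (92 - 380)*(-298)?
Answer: 85824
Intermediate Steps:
(92 - 380)*(-298) = -288*(-298) = 85824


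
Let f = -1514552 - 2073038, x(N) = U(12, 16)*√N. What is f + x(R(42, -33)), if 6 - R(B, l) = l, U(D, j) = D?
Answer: -3587590 + 12*√39 ≈ -3.5875e+6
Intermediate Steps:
R(B, l) = 6 - l
x(N) = 12*√N
f = -3587590
f + x(R(42, -33)) = -3587590 + 12*√(6 - 1*(-33)) = -3587590 + 12*√(6 + 33) = -3587590 + 12*√39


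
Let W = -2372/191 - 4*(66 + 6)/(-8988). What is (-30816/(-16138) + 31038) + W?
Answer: 35816405867734/1154343071 ≈ 31028.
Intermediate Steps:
W = -1772044/143059 (W = -2372*1/191 - 4*72*(-1/8988) = -2372/191 - 288*(-1/8988) = -2372/191 + 24/749 = -1772044/143059 ≈ -12.387)
(-30816/(-16138) + 31038) + W = (-30816/(-16138) + 31038) - 1772044/143059 = (-30816*(-1/16138) + 31038) - 1772044/143059 = (15408/8069 + 31038) - 1772044/143059 = 250461030/8069 - 1772044/143059 = 35816405867734/1154343071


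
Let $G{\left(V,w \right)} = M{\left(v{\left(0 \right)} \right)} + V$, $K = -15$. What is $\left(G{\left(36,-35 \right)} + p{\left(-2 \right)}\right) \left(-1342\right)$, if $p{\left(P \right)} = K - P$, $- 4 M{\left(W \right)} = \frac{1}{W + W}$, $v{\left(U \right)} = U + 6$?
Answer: $- \frac{740113}{24} \approx -30838.0$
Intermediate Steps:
$v{\left(U \right)} = 6 + U$
$M{\left(W \right)} = - \frac{1}{8 W}$ ($M{\left(W \right)} = - \frac{1}{4 \left(W + W\right)} = - \frac{1}{4 \cdot 2 W} = - \frac{\frac{1}{2} \frac{1}{W}}{4} = - \frac{1}{8 W}$)
$G{\left(V,w \right)} = - \frac{1}{48} + V$ ($G{\left(V,w \right)} = - \frac{1}{8 \left(6 + 0\right)} + V = - \frac{1}{8 \cdot 6} + V = \left(- \frac{1}{8}\right) \frac{1}{6} + V = - \frac{1}{48} + V$)
$p{\left(P \right)} = -15 - P$
$\left(G{\left(36,-35 \right)} + p{\left(-2 \right)}\right) \left(-1342\right) = \left(\left(- \frac{1}{48} + 36\right) - 13\right) \left(-1342\right) = \left(\frac{1727}{48} + \left(-15 + 2\right)\right) \left(-1342\right) = \left(\frac{1727}{48} - 13\right) \left(-1342\right) = \frac{1103}{48} \left(-1342\right) = - \frac{740113}{24}$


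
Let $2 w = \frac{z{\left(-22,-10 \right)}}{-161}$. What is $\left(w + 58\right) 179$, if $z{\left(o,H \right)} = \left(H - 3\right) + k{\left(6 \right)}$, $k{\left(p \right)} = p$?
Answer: $\frac{477751}{46} \approx 10386.0$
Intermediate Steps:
$z{\left(o,H \right)} = 3 + H$ ($z{\left(o,H \right)} = \left(H - 3\right) + 6 = \left(-3 + H\right) + 6 = 3 + H$)
$w = \frac{1}{46}$ ($w = \frac{\left(3 - 10\right) \frac{1}{-161}}{2} = \frac{\left(-7\right) \left(- \frac{1}{161}\right)}{2} = \frac{1}{2} \cdot \frac{1}{23} = \frac{1}{46} \approx 0.021739$)
$\left(w + 58\right) 179 = \left(\frac{1}{46} + 58\right) 179 = \frac{2669}{46} \cdot 179 = \frac{477751}{46}$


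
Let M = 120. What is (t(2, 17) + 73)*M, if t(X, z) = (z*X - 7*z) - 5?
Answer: -2040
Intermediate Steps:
t(X, z) = -5 - 7*z + X*z (t(X, z) = (X*z - 7*z) - 5 = (-7*z + X*z) - 5 = -5 - 7*z + X*z)
(t(2, 17) + 73)*M = ((-5 - 7*17 + 2*17) + 73)*120 = ((-5 - 119 + 34) + 73)*120 = (-90 + 73)*120 = -17*120 = -2040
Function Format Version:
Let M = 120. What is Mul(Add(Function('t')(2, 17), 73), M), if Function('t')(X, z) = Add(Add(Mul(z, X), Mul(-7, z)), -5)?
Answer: -2040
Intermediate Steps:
Function('t')(X, z) = Add(-5, Mul(-7, z), Mul(X, z)) (Function('t')(X, z) = Add(Add(Mul(X, z), Mul(-7, z)), -5) = Add(Add(Mul(-7, z), Mul(X, z)), -5) = Add(-5, Mul(-7, z), Mul(X, z)))
Mul(Add(Function('t')(2, 17), 73), M) = Mul(Add(Add(-5, Mul(-7, 17), Mul(2, 17)), 73), 120) = Mul(Add(Add(-5, -119, 34), 73), 120) = Mul(Add(-90, 73), 120) = Mul(-17, 120) = -2040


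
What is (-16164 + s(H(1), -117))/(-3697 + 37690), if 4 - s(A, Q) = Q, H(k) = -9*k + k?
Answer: -16043/33993 ≈ -0.47195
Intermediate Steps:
H(k) = -8*k
s(A, Q) = 4 - Q
(-16164 + s(H(1), -117))/(-3697 + 37690) = (-16164 + (4 - 1*(-117)))/(-3697 + 37690) = (-16164 + (4 + 117))/33993 = (-16164 + 121)*(1/33993) = -16043*1/33993 = -16043/33993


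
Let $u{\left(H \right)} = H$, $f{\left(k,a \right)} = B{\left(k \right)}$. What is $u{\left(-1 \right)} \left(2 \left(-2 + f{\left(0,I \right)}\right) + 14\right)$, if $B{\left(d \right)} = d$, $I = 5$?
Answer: $-10$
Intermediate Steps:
$f{\left(k,a \right)} = k$
$u{\left(-1 \right)} \left(2 \left(-2 + f{\left(0,I \right)}\right) + 14\right) = - (2 \left(-2 + 0\right) + 14) = - (2 \left(-2\right) + 14) = - (-4 + 14) = \left(-1\right) 10 = -10$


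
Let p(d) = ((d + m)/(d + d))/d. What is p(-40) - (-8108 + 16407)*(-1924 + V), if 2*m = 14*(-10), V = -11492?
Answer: 35628602869/320 ≈ 1.1134e+8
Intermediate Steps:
m = -70 (m = (14*(-10))/2 = (1/2)*(-140) = -70)
p(d) = (-70 + d)/(2*d**2) (p(d) = ((d - 70)/(d + d))/d = ((-70 + d)/((2*d)))/d = ((-70 + d)*(1/(2*d)))/d = ((-70 + d)/(2*d))/d = (-70 + d)/(2*d**2))
p(-40) - (-8108 + 16407)*(-1924 + V) = (1/2)*(-70 - 40)/(-40)**2 - (-8108 + 16407)*(-1924 - 11492) = (1/2)*(1/1600)*(-110) - 8299*(-13416) = -11/320 - 1*(-111339384) = -11/320 + 111339384 = 35628602869/320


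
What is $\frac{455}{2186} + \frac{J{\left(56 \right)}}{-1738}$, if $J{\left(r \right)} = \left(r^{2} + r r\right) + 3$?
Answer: $- \frac{3231590}{949817} \approx -3.4023$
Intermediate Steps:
$J{\left(r \right)} = 3 + 2 r^{2}$ ($J{\left(r \right)} = \left(r^{2} + r^{2}\right) + 3 = 2 r^{2} + 3 = 3 + 2 r^{2}$)
$\frac{455}{2186} + \frac{J{\left(56 \right)}}{-1738} = \frac{455}{2186} + \frac{3 + 2 \cdot 56^{2}}{-1738} = 455 \cdot \frac{1}{2186} + \left(3 + 2 \cdot 3136\right) \left(- \frac{1}{1738}\right) = \frac{455}{2186} + \left(3 + 6272\right) \left(- \frac{1}{1738}\right) = \frac{455}{2186} + 6275 \left(- \frac{1}{1738}\right) = \frac{455}{2186} - \frac{6275}{1738} = - \frac{3231590}{949817}$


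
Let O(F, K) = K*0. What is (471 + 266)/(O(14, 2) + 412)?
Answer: 737/412 ≈ 1.7888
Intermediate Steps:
O(F, K) = 0
(471 + 266)/(O(14, 2) + 412) = (471 + 266)/(0 + 412) = 737/412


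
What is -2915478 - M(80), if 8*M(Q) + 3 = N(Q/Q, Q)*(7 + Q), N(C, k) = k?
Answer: -23330781/8 ≈ -2.9163e+6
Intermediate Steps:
M(Q) = -3/8 + Q*(7 + Q)/8 (M(Q) = -3/8 + (Q*(7 + Q))/8 = -3/8 + Q*(7 + Q)/8)
-2915478 - M(80) = -2915478 - (-3/8 + (1/8)*80**2 + (7/8)*80) = -2915478 - (-3/8 + (1/8)*6400 + 70) = -2915478 - (-3/8 + 800 + 70) = -2915478 - 1*6957/8 = -2915478 - 6957/8 = -23330781/8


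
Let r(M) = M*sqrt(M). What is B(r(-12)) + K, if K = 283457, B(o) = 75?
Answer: 283532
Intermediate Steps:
r(M) = M**(3/2)
B(r(-12)) + K = 75 + 283457 = 283532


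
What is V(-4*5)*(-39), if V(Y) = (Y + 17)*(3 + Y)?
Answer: -1989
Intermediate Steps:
V(Y) = (3 + Y)*(17 + Y) (V(Y) = (17 + Y)*(3 + Y) = (3 + Y)*(17 + Y))
V(-4*5)*(-39) = (51 + (-4*5)**2 + 20*(-4*5))*(-39) = (51 + (-20)**2 + 20*(-20))*(-39) = (51 + 400 - 400)*(-39) = 51*(-39) = -1989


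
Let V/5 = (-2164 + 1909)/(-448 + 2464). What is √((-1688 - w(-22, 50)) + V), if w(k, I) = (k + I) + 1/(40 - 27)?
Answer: I*√8188456458/2184 ≈ 41.433*I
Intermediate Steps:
w(k, I) = 1/13 + I + k (w(k, I) = (I + k) + 1/13 = 1/13 + I + k)
V = -425/672 (V = 5*((-2164 + 1909)/(-448 + 2464)) = 5*(-255/2016) = 5*(-255*1/2016) = 5*(-85/672) = -425/672 ≈ -0.63244)
√((-1688 - w(-22, 50)) + V) = √((-1688 - (1/13 + 50 - 22)) - 425/672) = √((-1688 - 1*365/13) - 425/672) = √((-1688 - 365/13) - 425/672) = √(-22309/13 - 425/672) = √(-14997173/8736) = I*√8188456458/2184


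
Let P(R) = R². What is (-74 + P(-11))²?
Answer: 2209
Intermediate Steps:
(-74 + P(-11))² = (-74 + (-11)²)² = (-74 + 121)² = 47² = 2209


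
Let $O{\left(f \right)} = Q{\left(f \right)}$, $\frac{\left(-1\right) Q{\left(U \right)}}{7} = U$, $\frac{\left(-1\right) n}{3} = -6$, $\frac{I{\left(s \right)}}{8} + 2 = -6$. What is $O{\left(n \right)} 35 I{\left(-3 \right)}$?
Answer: $282240$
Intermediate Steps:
$I{\left(s \right)} = -64$ ($I{\left(s \right)} = -16 + 8 \left(-6\right) = -16 - 48 = -64$)
$n = 18$ ($n = \left(-3\right) \left(-6\right) = 18$)
$Q{\left(U \right)} = - 7 U$
$O{\left(f \right)} = - 7 f$
$O{\left(n \right)} 35 I{\left(-3 \right)} = \left(-7\right) 18 \cdot 35 \left(-64\right) = \left(-126\right) 35 \left(-64\right) = \left(-4410\right) \left(-64\right) = 282240$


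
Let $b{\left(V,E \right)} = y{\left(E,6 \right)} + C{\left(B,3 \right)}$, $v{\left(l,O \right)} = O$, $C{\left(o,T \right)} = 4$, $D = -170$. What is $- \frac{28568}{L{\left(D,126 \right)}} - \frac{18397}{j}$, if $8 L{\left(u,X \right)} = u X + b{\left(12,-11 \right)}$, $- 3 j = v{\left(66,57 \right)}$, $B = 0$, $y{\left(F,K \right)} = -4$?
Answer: $\frac{99601519}{101745} \approx 978.93$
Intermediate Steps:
$j = -19$ ($j = \left(- \frac{1}{3}\right) 57 = -19$)
$b{\left(V,E \right)} = 0$ ($b{\left(V,E \right)} = -4 + 4 = 0$)
$L{\left(u,X \right)} = \frac{X u}{8}$ ($L{\left(u,X \right)} = \frac{u X + 0}{8} = \frac{X u + 0}{8} = \frac{X u}{8}$)
$- \frac{28568}{L{\left(D,126 \right)}} - \frac{18397}{j} = - \frac{28568}{\frac{1}{8} \cdot 126 \left(-170\right)} - \frac{18397}{-19} = - \frac{28568}{- \frac{5355}{2}} - - \frac{18397}{19} = \left(-28568\right) \left(- \frac{2}{5355}\right) + \frac{18397}{19} = \frac{57136}{5355} + \frac{18397}{19} = \frac{99601519}{101745}$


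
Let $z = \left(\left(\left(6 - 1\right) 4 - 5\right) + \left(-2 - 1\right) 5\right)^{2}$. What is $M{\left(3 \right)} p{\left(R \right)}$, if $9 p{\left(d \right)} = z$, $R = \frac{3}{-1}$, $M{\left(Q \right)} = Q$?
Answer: $0$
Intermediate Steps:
$R = -3$ ($R = 3 \left(-1\right) = -3$)
$z = 0$ ($z = \left(\left(5 \cdot 4 - 5\right) - 15\right)^{2} = \left(\left(20 - 5\right) - 15\right)^{2} = \left(15 - 15\right)^{2} = 0^{2} = 0$)
$p{\left(d \right)} = 0$ ($p{\left(d \right)} = \frac{1}{9} \cdot 0 = 0$)
$M{\left(3 \right)} p{\left(R \right)} = 3 \cdot 0 = 0$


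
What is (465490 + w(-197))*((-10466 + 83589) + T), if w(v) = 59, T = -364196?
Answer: -135508744077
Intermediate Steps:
(465490 + w(-197))*((-10466 + 83589) + T) = (465490 + 59)*((-10466 + 83589) - 364196) = 465549*(73123 - 364196) = 465549*(-291073) = -135508744077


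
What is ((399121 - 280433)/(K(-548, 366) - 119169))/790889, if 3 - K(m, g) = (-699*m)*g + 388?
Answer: -59344/55487422192477 ≈ -1.0695e-9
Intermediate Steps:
K(m, g) = -385 + 699*g*m (K(m, g) = 3 - ((-699*m)*g + 388) = 3 - (-699*g*m + 388) = 3 - (388 - 699*g*m) = 3 + (-388 + 699*g*m) = -385 + 699*g*m)
((399121 - 280433)/(K(-548, 366) - 119169))/790889 = ((399121 - 280433)/((-385 + 699*366*(-548)) - 119169))/790889 = (118688/((-385 - 140197032) - 119169))*(1/790889) = (118688/(-140197417 - 119169))*(1/790889) = (118688/(-140316586))*(1/790889) = (118688*(-1/140316586))*(1/790889) = -59344/70158293*1/790889 = -59344/55487422192477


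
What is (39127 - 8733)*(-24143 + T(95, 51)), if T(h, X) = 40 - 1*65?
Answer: -734562192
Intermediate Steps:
T(h, X) = -25 (T(h, X) = 40 - 65 = -25)
(39127 - 8733)*(-24143 + T(95, 51)) = (39127 - 8733)*(-24143 - 25) = 30394*(-24168) = -734562192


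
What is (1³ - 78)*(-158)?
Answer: 12166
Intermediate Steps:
(1³ - 78)*(-158) = (1 - 78)*(-158) = -77*(-158) = 12166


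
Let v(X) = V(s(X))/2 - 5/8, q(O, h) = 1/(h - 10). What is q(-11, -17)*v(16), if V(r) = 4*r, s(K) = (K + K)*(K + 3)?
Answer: -3241/72 ≈ -45.014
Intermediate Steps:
s(K) = 2*K*(3 + K) (s(K) = (2*K)*(3 + K) = 2*K*(3 + K))
q(O, h) = 1/(-10 + h)
v(X) = -5/8 + 4*X*(3 + X) (v(X) = (4*(2*X*(3 + X)))/2 - 5/8 = (8*X*(3 + X))*(1/2) - 5*1/8 = 4*X*(3 + X) - 5/8 = -5/8 + 4*X*(3 + X))
q(-11, -17)*v(16) = (-5/8 + 4*16*(3 + 16))/(-10 - 17) = (-5/8 + 4*16*19)/(-27) = -(-5/8 + 1216)/27 = -1/27*9723/8 = -3241/72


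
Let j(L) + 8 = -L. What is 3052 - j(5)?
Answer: 3065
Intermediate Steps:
j(L) = -8 - L
3052 - j(5) = 3052 - (-8 - 1*5) = 3052 - (-8 - 5) = 3052 - 1*(-13) = 3052 + 13 = 3065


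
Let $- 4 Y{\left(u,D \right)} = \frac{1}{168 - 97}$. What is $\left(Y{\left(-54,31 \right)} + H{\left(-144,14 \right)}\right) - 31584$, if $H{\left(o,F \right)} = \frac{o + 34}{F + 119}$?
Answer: $- \frac{1193022221}{37772} \approx -31585.0$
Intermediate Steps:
$Y{\left(u,D \right)} = - \frac{1}{284}$ ($Y{\left(u,D \right)} = - \frac{1}{4 \left(168 - 97\right)} = - \frac{1}{4 \cdot 71} = \left(- \frac{1}{4}\right) \frac{1}{71} = - \frac{1}{284}$)
$H{\left(o,F \right)} = \frac{34 + o}{119 + F}$
$\left(Y{\left(-54,31 \right)} + H{\left(-144,14 \right)}\right) - 31584 = \left(- \frac{1}{284} + \frac{34 - 144}{119 + 14}\right) - 31584 = \left(- \frac{1}{284} + \frac{1}{133} \left(-110\right)\right) - 31584 = \left(- \frac{1}{284} - \frac{110}{133}\right) - 31584 = - \frac{31373}{37772} - 31584 = - \frac{1193022221}{37772}$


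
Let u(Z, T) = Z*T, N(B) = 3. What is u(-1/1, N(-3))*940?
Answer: -2820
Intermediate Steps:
u(Z, T) = T*Z
u(-1/1, N(-3))*940 = (3*(-1/1))*940 = (3*(-1*1))*940 = (3*(-1))*940 = -3*940 = -2820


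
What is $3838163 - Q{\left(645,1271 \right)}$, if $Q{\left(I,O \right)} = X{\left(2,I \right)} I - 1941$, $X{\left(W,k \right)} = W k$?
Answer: $3008054$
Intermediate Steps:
$Q{\left(I,O \right)} = -1941 + 2 I^{2}$ ($Q{\left(I,O \right)} = 2 I I - 1941 = 2 I^{2} - 1941 = -1941 + 2 I^{2}$)
$3838163 - Q{\left(645,1271 \right)} = 3838163 - \left(-1941 + 2 \cdot 645^{2}\right) = 3838163 - \left(-1941 + 2 \cdot 416025\right) = 3838163 - \left(-1941 + 832050\right) = 3838163 - 830109 = 3008054$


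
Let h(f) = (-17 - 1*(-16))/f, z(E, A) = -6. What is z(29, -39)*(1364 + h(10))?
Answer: -40917/5 ≈ -8183.4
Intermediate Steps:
h(f) = -1/f (h(f) = (-17 + 16)/f = -1/f)
z(29, -39)*(1364 + h(10)) = -6*(1364 - 1/10) = -6*(1364 - 1*⅒) = -6*(1364 - ⅒) = -6*13639/10 = -40917/5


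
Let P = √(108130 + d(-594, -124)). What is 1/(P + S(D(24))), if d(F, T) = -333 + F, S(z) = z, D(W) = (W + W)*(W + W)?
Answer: 2304/5201213 - √107203/5201213 ≈ 0.00038002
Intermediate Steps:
D(W) = 4*W² (D(W) = (2*W)*(2*W) = 4*W²)
P = √107203 (P = √(108130 + (-333 - 594)) = √(108130 - 927) = √107203 ≈ 327.42)
1/(P + S(D(24))) = 1/(√107203 + 4*24²) = 1/(√107203 + 4*576) = 1/(√107203 + 2304) = 1/(2304 + √107203)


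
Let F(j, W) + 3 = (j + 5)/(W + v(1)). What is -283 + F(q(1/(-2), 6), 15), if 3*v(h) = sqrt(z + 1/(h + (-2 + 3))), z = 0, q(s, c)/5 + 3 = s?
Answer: -1161389/4049 + 75*sqrt(2)/8098 ≈ -286.82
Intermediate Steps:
q(s, c) = -15 + 5*s
v(h) = sqrt(1/(1 + h))/3 (v(h) = sqrt(0 + 1/(h + (-2 + 3)))/3 = sqrt(0 + 1/(h + 1))/3 = sqrt(0 + 1/(1 + h))/3 = sqrt(1/(1 + h))/3)
F(j, W) = -3 + (5 + j)/(W + sqrt(2)/6) (F(j, W) = -3 + (j + 5)/(W + sqrt(1/(1 + 1))/3) = -3 + (5 + j)/(W + sqrt(1/2)/3) = -3 + (5 + j)/(W + (sqrt(2)/2)/3) = -3 + (5 + j)/(W + sqrt(2)/6))
-283 + F(q(1/(-2), 6), 15) = -283 + 3*(10 - sqrt(2) - 6*15 + 2*(-15 + 5/(-2)))/(sqrt(2) + 6*15) = -283 + 3*(10 - sqrt(2) - 90 + 2*(-15 + 5*(-1/2)))/(sqrt(2) + 90) = -283 + 3*(10 - sqrt(2) - 90 + 2*(-15 - 5/2))/(90 + sqrt(2)) = -283 + 3*(10 - sqrt(2) - 90 + 2*(-35/2))/(90 + sqrt(2)) = -283 + 3*(10 - sqrt(2) - 90 - 35)/(90 + sqrt(2)) = -283 + 3*(-115 - sqrt(2))/(90 + sqrt(2))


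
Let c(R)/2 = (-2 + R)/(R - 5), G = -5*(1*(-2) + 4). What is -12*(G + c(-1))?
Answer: 108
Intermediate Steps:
G = -10 (G = -5*(-2 + 4) = -5*2 = -10)
c(R) = 2*(-2 + R)/(-5 + R) (c(R) = 2*((-2 + R)/(R - 5)) = 2*((-2 + R)/(-5 + R)) = 2*(-2 + R)/(-5 + R))
-12*(G + c(-1)) = -12*(-10 + 2*(-2 - 1)/(-5 - 1)) = -12*(-10 + 2*(-3)/(-6)) = -12*(-10 + 2*(-1/6)*(-3)) = -12*(-10 + 1) = -12*(-9) = 108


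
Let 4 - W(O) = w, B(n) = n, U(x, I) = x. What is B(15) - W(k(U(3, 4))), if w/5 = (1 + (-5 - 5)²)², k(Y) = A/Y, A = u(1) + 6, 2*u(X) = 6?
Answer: 51016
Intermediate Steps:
u(X) = 3 (u(X) = (½)*6 = 3)
A = 9 (A = 3 + 6 = 9)
k(Y) = 9/Y
w = 51005 (w = 5*(1 + (-5 - 5)²)² = 5*(1 + (-10)²)² = 5*(1 + 100)² = 5*101² = 5*10201 = 51005)
W(O) = -51001 (W(O) = 4 - 1*51005 = 4 - 51005 = -51001)
B(15) - W(k(U(3, 4))) = 15 - 1*(-51001) = 15 + 51001 = 51016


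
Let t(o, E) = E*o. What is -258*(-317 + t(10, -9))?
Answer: 105006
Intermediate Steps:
-258*(-317 + t(10, -9)) = -258*(-317 - 9*10) = -258*(-317 - 90) = -258*(-407) = 105006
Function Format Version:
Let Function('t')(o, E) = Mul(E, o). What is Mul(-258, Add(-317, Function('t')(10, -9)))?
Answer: 105006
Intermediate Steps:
Mul(-258, Add(-317, Function('t')(10, -9))) = Mul(-258, Add(-317, Mul(-9, 10))) = Mul(-258, Add(-317, -90)) = Mul(-258, -407) = 105006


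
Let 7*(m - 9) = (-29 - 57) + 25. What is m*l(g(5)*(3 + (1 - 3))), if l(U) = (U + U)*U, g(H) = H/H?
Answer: 4/7 ≈ 0.57143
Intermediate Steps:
g(H) = 1
l(U) = 2*U² (l(U) = (2*U)*U = 2*U²)
m = 2/7 (m = 9 + ((-29 - 57) + 25)/7 = 9 + (-86 + 25)/7 = 9 + (⅐)*(-61) = 9 - 61/7 = 2/7 ≈ 0.28571)
m*l(g(5)*(3 + (1 - 3))) = 2*(2*(1*(3 + (1 - 3)))²)/7 = 2*(2*(1*(3 - 2))²)/7 = 2*(2*(1*1)²)/7 = 2*(2*1²)/7 = 2*(2*1)/7 = (2/7)*2 = 4/7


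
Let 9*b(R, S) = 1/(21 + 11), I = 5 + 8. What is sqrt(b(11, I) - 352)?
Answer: 5*I*sqrt(8110)/24 ≈ 18.762*I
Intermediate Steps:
I = 13
b(R, S) = 1/288 (b(R, S) = 1/(9*(21 + 11)) = (1/9)/32 = (1/9)*(1/32) = 1/288)
sqrt(b(11, I) - 352) = sqrt(1/288 - 352) = sqrt(-101375/288) = 5*I*sqrt(8110)/24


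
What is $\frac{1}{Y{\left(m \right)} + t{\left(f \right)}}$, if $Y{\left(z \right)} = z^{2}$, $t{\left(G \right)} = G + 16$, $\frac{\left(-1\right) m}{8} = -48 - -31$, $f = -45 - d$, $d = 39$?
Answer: $\frac{1}{18428} \approx 5.4265 \cdot 10^{-5}$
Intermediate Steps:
$f = -84$ ($f = -45 - 39 = -84$)
$m = 136$ ($m = - 8 \left(-48 - -31\right) = - 8 \left(-48 + 31\right) = \left(-8\right) \left(-17\right) = 136$)
$t{\left(G \right)} = 16 + G$
$\frac{1}{Y{\left(m \right)} + t{\left(f \right)}} = \frac{1}{136^{2} + \left(16 - 84\right)} = \frac{1}{18496 - 68} = \frac{1}{18428}$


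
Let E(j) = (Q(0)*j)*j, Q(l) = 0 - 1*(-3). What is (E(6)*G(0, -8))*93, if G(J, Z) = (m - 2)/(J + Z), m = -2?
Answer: 5022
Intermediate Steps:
Q(l) = 3 (Q(l) = 0 + 3 = 3)
E(j) = 3*j² (E(j) = (3*j)*j = 3*j²)
G(J, Z) = -4/(J + Z) (G(J, Z) = (-2 - 2)/(J + Z) = -4/(J + Z))
(E(6)*G(0, -8))*93 = ((3*6²)*(-4/(0 - 8)))*93 = ((3*36)*(-4/(-8)))*93 = (108*(-4*(-⅛)))*93 = (108*(½))*93 = 54*93 = 5022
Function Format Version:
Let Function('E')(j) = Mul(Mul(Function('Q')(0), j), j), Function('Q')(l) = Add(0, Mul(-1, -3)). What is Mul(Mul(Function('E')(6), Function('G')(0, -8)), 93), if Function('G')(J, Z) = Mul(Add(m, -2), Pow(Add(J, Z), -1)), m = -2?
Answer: 5022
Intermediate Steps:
Function('Q')(l) = 3 (Function('Q')(l) = Add(0, 3) = 3)
Function('E')(j) = Mul(3, Pow(j, 2)) (Function('E')(j) = Mul(Mul(3, j), j) = Mul(3, Pow(j, 2)))
Function('G')(J, Z) = Mul(-4, Pow(Add(J, Z), -1)) (Function('G')(J, Z) = Mul(Add(-2, -2), Pow(Add(J, Z), -1)) = Mul(-4, Pow(Add(J, Z), -1)))
Mul(Mul(Function('E')(6), Function('G')(0, -8)), 93) = Mul(Mul(Mul(3, Pow(6, 2)), Mul(-4, Pow(Add(0, -8), -1))), 93) = Mul(Mul(Mul(3, 36), Mul(-4, Pow(-8, -1))), 93) = Mul(Mul(108, Mul(-4, Rational(-1, 8))), 93) = Mul(Mul(108, Rational(1, 2)), 93) = Mul(54, 93) = 5022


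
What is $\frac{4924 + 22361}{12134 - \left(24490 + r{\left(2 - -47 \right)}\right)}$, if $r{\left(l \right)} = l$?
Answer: $- \frac{1819}{827} \approx -2.1995$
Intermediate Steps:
$\frac{4924 + 22361}{12134 - \left(24490 + r{\left(2 - -47 \right)}\right)} = \frac{4924 + 22361}{12134 - \left(24492 + 47\right)} = \frac{27285}{12134 - 24539} = \frac{27285}{-12405} = 27285 \left(- \frac{1}{12405}\right) = - \frac{1819}{827}$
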